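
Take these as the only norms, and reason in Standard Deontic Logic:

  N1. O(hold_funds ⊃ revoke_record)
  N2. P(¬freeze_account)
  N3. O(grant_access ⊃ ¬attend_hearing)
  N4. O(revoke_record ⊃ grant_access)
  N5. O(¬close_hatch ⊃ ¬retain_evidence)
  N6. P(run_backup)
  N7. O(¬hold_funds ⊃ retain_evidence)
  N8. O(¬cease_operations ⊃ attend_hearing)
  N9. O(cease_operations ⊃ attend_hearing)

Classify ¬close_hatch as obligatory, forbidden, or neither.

Forbidden

Premises 8 and 9 cover both cases: O(¬cease_operations ⊃ attend_hearing) and O(cease_operations ⊃ attend_hearing). Since ¬cease_operations ∨ cease_operations is a tautology, O(attend_hearing) follows.
The contrapositive of premise 3 (O(grant_access ⊃ ¬attend_hearing)) is O(attend_hearing ⊃ ¬grant_access), and O(attend_hearing) is already established, so O(¬grant_access).
The contrapositive of premise 4 (O(revoke_record ⊃ grant_access)) is O(¬grant_access ⊃ ¬revoke_record), and O(¬grant_access) is already established, so O(¬revoke_record).
Premise 1 is O(hold_funds ⊃ revoke_record); contrapositively O(¬revoke_record ⊃ ¬hold_funds). Since O(¬revoke_record) holds, K gives O(¬hold_funds).
From O(¬hold_funds) and premise 7, O(¬hold_funds ⊃ retain_evidence), we obtain O(retain_evidence).
The contrapositive of premise 5 (O(¬close_hatch ⊃ ¬retain_evidence)) is O(retain_evidence ⊃ close_hatch), and O(retain_evidence) is already established, so O(close_hatch).
Premises 2, 6 do not contribute to this derivation.
Thus O(close_hatch), which is F(¬close_hatch): ¬close_hatch is forbidden.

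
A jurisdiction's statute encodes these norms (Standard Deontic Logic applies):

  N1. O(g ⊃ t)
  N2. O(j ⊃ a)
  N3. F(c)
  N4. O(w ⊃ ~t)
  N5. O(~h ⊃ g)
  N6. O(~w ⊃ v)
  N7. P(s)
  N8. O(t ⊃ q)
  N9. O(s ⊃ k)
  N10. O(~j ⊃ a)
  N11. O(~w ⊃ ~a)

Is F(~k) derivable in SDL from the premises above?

No

Premise 9 is O(s ⊃ k), but O(s) is not derivable from the premises (the permission P(s) asserts only ~O(~s), not O(s)), so it does not yield O(k).
No other premise forces O(k). An ideal world satisfying every premise can still have ~k true, so F(~k) is not derivable.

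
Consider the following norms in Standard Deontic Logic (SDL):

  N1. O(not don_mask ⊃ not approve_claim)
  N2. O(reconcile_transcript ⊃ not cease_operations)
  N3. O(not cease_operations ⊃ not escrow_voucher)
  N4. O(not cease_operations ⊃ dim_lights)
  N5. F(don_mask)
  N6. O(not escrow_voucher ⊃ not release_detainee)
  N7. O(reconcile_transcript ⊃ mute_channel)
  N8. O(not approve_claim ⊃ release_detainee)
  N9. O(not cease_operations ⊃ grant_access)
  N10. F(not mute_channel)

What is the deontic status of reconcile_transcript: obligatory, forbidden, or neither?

F(don_mask) at premise 5 means O(not don_mask).
Applying K to premise 1 (O(not don_mask ⊃ not approve_claim)) and O(not don_mask) yields O(not approve_claim).
From O(not approve_claim) and premise 8, O(not approve_claim ⊃ release_detainee), we obtain O(release_detainee).
Premise 6 is O(not escrow_voucher ⊃ not release_detainee); contrapositively O(release_detainee ⊃ escrow_voucher). Since O(release_detainee) holds, K gives O(escrow_voucher).
Premise 3 is O(not cease_operations ⊃ not escrow_voucher); contrapositively O(escrow_voucher ⊃ cease_operations). Since O(escrow_voucher) holds, K gives O(cease_operations).
Premise 2, O(reconcile_transcript ⊃ not cease_operations), contraposes to O(cease_operations ⊃ not reconcile_transcript); with O(cease_operations) we get O(not reconcile_transcript).
Premises 4, 7, 9, 10 do not contribute to this derivation.
Thus O(not reconcile_transcript), which is F(reconcile_transcript): reconcile_transcript is forbidden.

Forbidden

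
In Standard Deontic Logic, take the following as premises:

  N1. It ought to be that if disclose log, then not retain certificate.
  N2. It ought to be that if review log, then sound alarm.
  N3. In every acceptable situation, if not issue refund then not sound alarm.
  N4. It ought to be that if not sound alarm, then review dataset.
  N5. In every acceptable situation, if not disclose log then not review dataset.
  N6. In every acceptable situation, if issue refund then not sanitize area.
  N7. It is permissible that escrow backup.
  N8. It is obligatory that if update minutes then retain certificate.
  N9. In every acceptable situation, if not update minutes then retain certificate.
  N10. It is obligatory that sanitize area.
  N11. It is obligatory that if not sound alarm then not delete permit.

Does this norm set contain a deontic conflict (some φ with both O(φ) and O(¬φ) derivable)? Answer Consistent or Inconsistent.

Inconsistent

Premises 9 and 8 are O(¬update_minutes → retain_certificate) and O(update_minutes → retain_certificate); every ideal world satisfies ¬update_minutes or update_minutes, so in either case retain_certificate holds — hence O(retain_certificate).
Premise 1 is O(disclose_log → ¬retain_certificate); contrapositively O(retain_certificate → ¬disclose_log). Since O(retain_certificate) holds, K gives O(¬disclose_log).
Premise 5 is O(¬disclose_log → ¬review_dataset); since O(¬disclose_log), deontic closure gives O(¬review_dataset).
Premise 4 is O(¬sound_alarm → review_dataset); contrapositively O(¬review_dataset → sound_alarm). Since O(¬review_dataset) holds, K gives O(sound_alarm).
Premise 3 is O(¬issue_refund → ¬sound_alarm); contrapositively O(sound_alarm → issue_refund). Since O(sound_alarm) holds, K gives O(issue_refund).
With premise 6, O(issue_refund → ¬sanitize_area), the K-axiom yields O(¬sanitize_area).
However, premise 10 gives O(sanitize_area).
We now have both O(¬sanitize_area) and O(sanitize_area) — sanitize_area is simultaneously obligatory and forbidden, violating the D-axiom.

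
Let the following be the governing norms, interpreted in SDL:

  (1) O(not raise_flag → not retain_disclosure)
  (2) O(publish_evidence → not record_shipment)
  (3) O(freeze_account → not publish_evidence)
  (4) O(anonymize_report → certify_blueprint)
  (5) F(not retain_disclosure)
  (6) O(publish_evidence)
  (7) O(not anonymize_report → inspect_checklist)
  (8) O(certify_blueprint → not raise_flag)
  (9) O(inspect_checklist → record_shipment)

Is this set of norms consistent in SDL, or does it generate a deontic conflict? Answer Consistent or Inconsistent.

Inconsistent

Premise 5 is F(not retain_disclosure), i.e. O(retain_disclosure).
Premise 1 is O(not raise_flag → not retain_disclosure); contrapositively O(retain_disclosure → raise_flag). Since O(retain_disclosure) holds, K gives O(raise_flag).
The contrapositive of premise 8 (O(certify_blueprint → not raise_flag)) is O(raise_flag → not certify_blueprint), and O(raise_flag) is already established, so O(not certify_blueprint).
The contrapositive of premise 4 (O(anonymize_report → certify_blueprint)) is O(not certify_blueprint → not anonymize_report), and O(not certify_blueprint) is already established, so O(not anonymize_report).
From O(not anonymize_report) and premise 7, O(not anonymize_report → inspect_checklist), we obtain O(inspect_checklist).
Premise 9 is O(inspect_checklist → record_shipment); since O(inspect_checklist), deontic closure gives O(record_shipment).
Premise 2 is O(publish_evidence → not record_shipment); contrapositively O(record_shipment → not publish_evidence). Since O(record_shipment) holds, K gives O(not publish_evidence).
Yet premise 6 states O(publish_evidence).
We now have both O(not publish_evidence) and O(publish_evidence) — publish_evidence is simultaneously obligatory and forbidden, violating the D-axiom.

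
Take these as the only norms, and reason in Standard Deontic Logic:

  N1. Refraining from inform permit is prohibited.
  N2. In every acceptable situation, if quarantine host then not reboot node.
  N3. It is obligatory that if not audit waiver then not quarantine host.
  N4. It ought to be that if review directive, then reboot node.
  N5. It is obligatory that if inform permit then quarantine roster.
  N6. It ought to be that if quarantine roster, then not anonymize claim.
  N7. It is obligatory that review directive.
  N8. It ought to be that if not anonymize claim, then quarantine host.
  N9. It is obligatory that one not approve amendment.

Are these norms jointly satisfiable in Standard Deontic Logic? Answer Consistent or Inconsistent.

Premise 7 gives O(review_directive).
Premise 4 is O(review_directive → reboot_node); since O(review_directive), deontic closure gives O(reboot_node).
Premise 2 is O(quarantine_host → ¬reboot_node); contrapositively O(reboot_node → ¬quarantine_host). Since O(reboot_node) holds, K gives O(¬quarantine_host).
The contrapositive of premise 8 (O(¬anonymize_claim → quarantine_host)) is O(¬quarantine_host → anonymize_claim), and O(¬quarantine_host) is already established, so O(anonymize_claim).
Premise 6 is O(quarantine_roster → ¬anonymize_claim); contrapositively O(anonymize_claim → ¬quarantine_roster). Since O(anonymize_claim) holds, K gives O(¬quarantine_roster).
Premise 5, O(inform_permit → quarantine_roster), contraposes to O(¬quarantine_roster → ¬inform_permit); with O(¬quarantine_roster) we get O(¬inform_permit).
But premise 1, F(¬inform_permit), means O(inform_permit).
We now have both O(¬inform_permit) and O(inform_permit) — inform_permit is simultaneously obligatory and forbidden, violating the D-axiom.

Inconsistent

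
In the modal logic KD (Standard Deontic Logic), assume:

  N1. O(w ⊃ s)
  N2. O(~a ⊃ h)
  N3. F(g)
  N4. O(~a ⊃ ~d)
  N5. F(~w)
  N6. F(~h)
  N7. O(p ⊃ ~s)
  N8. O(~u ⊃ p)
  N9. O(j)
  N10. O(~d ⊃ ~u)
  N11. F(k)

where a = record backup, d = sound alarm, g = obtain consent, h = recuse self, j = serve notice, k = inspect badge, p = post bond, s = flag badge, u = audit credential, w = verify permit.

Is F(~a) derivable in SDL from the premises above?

F(~w) at premise 5 means O(w).
Applying K to premise 1 (O(w ⊃ s)) and O(w) yields O(s).
Premise 7 is O(p ⊃ ~s); contrapositively O(s ⊃ ~p). Since O(s) holds, K gives O(~p).
Premise 8, O(~u ⊃ p), contraposes to O(~p ⊃ u); with O(~p) we get O(u).
Premise 10 is O(~d ⊃ ~u); contrapositively O(u ⊃ d). Since O(u) holds, K gives O(d).
Premise 4 is O(~a ⊃ ~d); contrapositively O(d ⊃ a). Since O(d) holds, K gives O(a).
Premises 2, 3, 6, 9, 11 do not contribute to this derivation.
So O(a) holds, i.e. F(~a). The claim follows.

Yes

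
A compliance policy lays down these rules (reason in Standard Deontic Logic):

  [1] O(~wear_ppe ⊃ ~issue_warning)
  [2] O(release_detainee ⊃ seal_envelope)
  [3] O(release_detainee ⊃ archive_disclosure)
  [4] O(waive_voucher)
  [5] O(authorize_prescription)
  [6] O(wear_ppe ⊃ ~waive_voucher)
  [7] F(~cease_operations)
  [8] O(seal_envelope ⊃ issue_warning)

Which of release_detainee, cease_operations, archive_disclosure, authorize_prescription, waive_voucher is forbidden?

release_detainee

Premise 4 gives O(waive_voucher).
The contrapositive of premise 6 (O(wear_ppe ⊃ ~waive_voucher)) is O(waive_voucher ⊃ ~wear_ppe), and O(waive_voucher) is already established, so O(~wear_ppe).
With premise 1, O(~wear_ppe ⊃ ~issue_warning), the K-axiom yields O(~issue_warning).
Premise 8 is O(seal_envelope ⊃ issue_warning); contrapositively O(~issue_warning ⊃ ~seal_envelope). Since O(~issue_warning) holds, K gives O(~seal_envelope).
The contrapositive of premise 2 (O(release_detainee ⊃ seal_envelope)) is O(~seal_envelope ⊃ ~release_detainee), and O(~seal_envelope) is already established, so O(~release_detainee).
So O(~release_detainee) holds, i.e. release_detainee is forbidden. None of the other listed options is forbidden under the premises.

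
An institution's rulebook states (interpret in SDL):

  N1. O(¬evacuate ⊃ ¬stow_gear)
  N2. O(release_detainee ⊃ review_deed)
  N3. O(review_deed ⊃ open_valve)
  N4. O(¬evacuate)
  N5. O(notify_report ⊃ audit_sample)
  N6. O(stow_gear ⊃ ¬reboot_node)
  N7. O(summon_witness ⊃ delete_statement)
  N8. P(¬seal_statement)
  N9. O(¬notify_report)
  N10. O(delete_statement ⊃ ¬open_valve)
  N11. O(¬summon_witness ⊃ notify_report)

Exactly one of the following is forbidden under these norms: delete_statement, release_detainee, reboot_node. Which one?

release_detainee

From premise 9 we have O(¬notify_report).
Premise 11 is O(¬summon_witness ⊃ notify_report); contrapositively O(¬notify_report ⊃ summon_witness). Since O(¬notify_report) holds, K gives O(summon_witness).
From O(summon_witness) and premise 7, O(summon_witness ⊃ delete_statement), we obtain O(delete_statement).
Applying K to premise 10 (O(delete_statement ⊃ ¬open_valve)) and O(delete_statement) yields O(¬open_valve).
Premise 3, O(review_deed ⊃ open_valve), contraposes to O(¬open_valve ⊃ ¬review_deed); with O(¬open_valve) we get O(¬review_deed).
Premise 2 is O(release_detainee ⊃ review_deed); contrapositively O(¬review_deed ⊃ ¬release_detainee). Since O(¬review_deed) holds, K gives O(¬release_detainee).
So O(¬release_detainee) holds, i.e. release_detainee is forbidden. None of the other listed options is forbidden under the premises.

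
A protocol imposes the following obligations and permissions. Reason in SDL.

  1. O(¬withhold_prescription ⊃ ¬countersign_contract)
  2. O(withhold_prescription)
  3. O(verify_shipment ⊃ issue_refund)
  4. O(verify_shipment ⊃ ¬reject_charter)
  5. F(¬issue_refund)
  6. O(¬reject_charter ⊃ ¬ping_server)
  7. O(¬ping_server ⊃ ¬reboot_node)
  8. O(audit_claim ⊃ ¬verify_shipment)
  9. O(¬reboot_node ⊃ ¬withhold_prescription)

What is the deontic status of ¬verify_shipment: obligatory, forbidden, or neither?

Obligatory

Premise 2 gives O(withhold_prescription).
Premise 9, O(¬reboot_node ⊃ ¬withhold_prescription), contraposes to O(withhold_prescription ⊃ reboot_node); with O(withhold_prescription) we get O(reboot_node).
Premise 7, O(¬ping_server ⊃ ¬reboot_node), contraposes to O(reboot_node ⊃ ping_server); with O(reboot_node) we get O(ping_server).
The contrapositive of premise 6 (O(¬reject_charter ⊃ ¬ping_server)) is O(ping_server ⊃ reject_charter), and O(ping_server) is already established, so O(reject_charter).
The contrapositive of premise 4 (O(verify_shipment ⊃ ¬reject_charter)) is O(reject_charter ⊃ ¬verify_shipment), and O(reject_charter) is already established, so O(¬verify_shipment).
Premises 1, 3, 5, 8 do not contribute to this derivation.
Hence ¬verify_shipment is obligatory.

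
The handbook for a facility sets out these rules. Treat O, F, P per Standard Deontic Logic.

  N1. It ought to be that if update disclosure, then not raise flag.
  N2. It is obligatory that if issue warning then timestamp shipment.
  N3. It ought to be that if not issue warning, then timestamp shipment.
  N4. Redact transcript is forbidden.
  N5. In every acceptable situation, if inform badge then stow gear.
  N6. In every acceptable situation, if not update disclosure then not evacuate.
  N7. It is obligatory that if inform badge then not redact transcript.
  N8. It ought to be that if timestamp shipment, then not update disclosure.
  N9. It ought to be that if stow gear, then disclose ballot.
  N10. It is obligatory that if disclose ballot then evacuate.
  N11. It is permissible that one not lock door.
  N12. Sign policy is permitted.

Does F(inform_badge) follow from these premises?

By case analysis on issue_warning: premise 2 gives O(issue_warning → timestamp_shipment) and premise 3 gives O(¬issue_warning → timestamp_shipment), so O(timestamp_shipment) either way.
Applying K to premise 8 (O(timestamp_shipment → ¬update_disclosure)) and O(timestamp_shipment) yields O(¬update_disclosure).
From O(¬update_disclosure) and premise 6, O(¬update_disclosure → ¬evacuate), we obtain O(¬evacuate).
Premise 10, O(disclose_ballot → evacuate), contraposes to O(¬evacuate → ¬disclose_ballot); with O(¬evacuate) we get O(¬disclose_ballot).
Premise 9 is O(stow_gear → disclose_ballot); contrapositively O(¬disclose_ballot → ¬stow_gear). Since O(¬disclose_ballot) holds, K gives O(¬stow_gear).
Premise 5, O(inform_badge → stow_gear), contraposes to O(¬stow_gear → ¬inform_badge); with O(¬stow_gear) we get O(¬inform_badge).
Premises 1, 4, 7, 11, 12 do not contribute to this derivation.
So O(¬inform_badge) holds, i.e. F(inform_badge). The claim follows.

Yes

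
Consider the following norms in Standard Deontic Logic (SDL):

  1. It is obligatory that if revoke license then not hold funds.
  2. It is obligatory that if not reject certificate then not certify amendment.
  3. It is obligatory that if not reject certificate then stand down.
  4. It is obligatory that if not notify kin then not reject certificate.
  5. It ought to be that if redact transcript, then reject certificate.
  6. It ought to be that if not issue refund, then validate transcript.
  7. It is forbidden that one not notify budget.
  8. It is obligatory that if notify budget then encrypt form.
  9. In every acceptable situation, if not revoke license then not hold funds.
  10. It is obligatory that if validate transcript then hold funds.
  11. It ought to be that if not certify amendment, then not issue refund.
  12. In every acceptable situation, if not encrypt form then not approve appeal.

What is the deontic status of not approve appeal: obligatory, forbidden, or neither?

Neither

Premise 12 is O(¬encrypt_form → ¬approve_appeal), but O(¬encrypt_form) is not derivable from the premises, so it does not yield O(¬approve_appeal).
No premise or chain of K-axiom applications forces O(¬approve_appeal), and none forces O(approve_appeal). So ¬approve_appeal is neither obligatory nor forbidden under these norms.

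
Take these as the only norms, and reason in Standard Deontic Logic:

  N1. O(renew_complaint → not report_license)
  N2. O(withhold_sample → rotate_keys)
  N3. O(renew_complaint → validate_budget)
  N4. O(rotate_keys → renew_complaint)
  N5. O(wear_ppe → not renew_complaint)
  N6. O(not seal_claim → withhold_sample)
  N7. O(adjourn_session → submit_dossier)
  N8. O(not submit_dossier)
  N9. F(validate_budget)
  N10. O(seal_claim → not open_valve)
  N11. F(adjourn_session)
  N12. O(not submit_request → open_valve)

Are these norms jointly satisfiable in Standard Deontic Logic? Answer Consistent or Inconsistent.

Premise 7 is O(adjourn_session → submit_dossier), but O(adjourn_session) is not derivable from the premises, so it does not yield O(submit_dossier).
So O(submit_dossier) is not derivable, and the apparent clash with O(not submit_dossier) does not arise.
A world satisfying every obligation exists (e.g. adjourn_session=false, open_valve=false, renew_complaint=false, report_license=false, rotate_keys=false, seal_claim=true, submit_dossier=false, submit_request=true, validate_budget=false, wear_ppe=false, withhold_sample=false); no atom is both obligatory and forbidden, so the set is consistent.

Consistent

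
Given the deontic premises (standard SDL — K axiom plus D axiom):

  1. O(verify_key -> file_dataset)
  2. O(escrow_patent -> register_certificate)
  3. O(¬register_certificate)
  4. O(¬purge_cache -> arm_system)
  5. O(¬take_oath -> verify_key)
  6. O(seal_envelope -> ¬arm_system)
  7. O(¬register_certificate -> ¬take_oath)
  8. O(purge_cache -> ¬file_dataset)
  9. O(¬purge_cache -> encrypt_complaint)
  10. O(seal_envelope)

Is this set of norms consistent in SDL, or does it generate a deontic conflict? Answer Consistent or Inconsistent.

Inconsistent

Premise 10 states O(seal_envelope) outright.
Applying K to premise 6 (O(seal_envelope -> ¬arm_system)) and O(seal_envelope) yields O(¬arm_system).
Premise 4 is O(¬purge_cache -> arm_system); contrapositively O(¬arm_system -> purge_cache). Since O(¬arm_system) holds, K gives O(purge_cache).
Premise 8 is O(purge_cache -> ¬file_dataset); since O(purge_cache), deontic closure gives O(¬file_dataset).
Premise 1, O(verify_key -> file_dataset), contraposes to O(¬file_dataset -> ¬verify_key); with O(¬file_dataset) we get O(¬verify_key).
Premise 5 is O(¬take_oath -> verify_key); contrapositively O(¬verify_key -> take_oath). Since O(¬verify_key) holds, K gives O(take_oath).
The contrapositive of premise 7 (O(¬register_certificate -> ¬take_oath)) is O(take_oath -> register_certificate), and O(take_oath) is already established, so O(register_certificate).
However, premise 3 gives O(¬register_certificate).
We now have both O(register_certificate) and O(¬register_certificate) — register_certificate is simultaneously obligatory and forbidden, violating the D-axiom.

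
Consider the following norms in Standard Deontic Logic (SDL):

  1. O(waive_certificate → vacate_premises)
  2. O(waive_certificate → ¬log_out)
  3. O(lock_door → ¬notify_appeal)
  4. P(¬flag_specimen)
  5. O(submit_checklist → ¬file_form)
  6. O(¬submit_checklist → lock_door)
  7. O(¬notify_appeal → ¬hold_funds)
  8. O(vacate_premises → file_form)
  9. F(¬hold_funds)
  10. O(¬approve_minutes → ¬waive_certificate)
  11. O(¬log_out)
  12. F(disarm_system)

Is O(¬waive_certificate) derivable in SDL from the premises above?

Yes

Premise 9, F(¬hold_funds), is equivalent to O(hold_funds).
The contrapositive of premise 7 (O(¬notify_appeal → ¬hold_funds)) is O(hold_funds → notify_appeal), and O(hold_funds) is already established, so O(notify_appeal).
The contrapositive of premise 3 (O(lock_door → ¬notify_appeal)) is O(notify_appeal → ¬lock_door), and O(notify_appeal) is already established, so O(¬lock_door).
Premise 6, O(¬submit_checklist → lock_door), contraposes to O(¬lock_door → submit_checklist); with O(¬lock_door) we get O(submit_checklist).
From O(submit_checklist) and premise 5, O(submit_checklist → ¬file_form), we obtain O(¬file_form).
Premise 8 is O(vacate_premises → file_form); contrapositively O(¬file_form → ¬vacate_premises). Since O(¬file_form) holds, K gives O(¬vacate_premises).
Premise 1, O(waive_certificate → vacate_premises), contraposes to O(¬vacate_premises → ¬waive_certificate); with O(¬vacate_premises) we get O(¬waive_certificate).
Premises 2, 4, 10, 11, 12 do not contribute to this derivation.
So O(¬waive_certificate) follows.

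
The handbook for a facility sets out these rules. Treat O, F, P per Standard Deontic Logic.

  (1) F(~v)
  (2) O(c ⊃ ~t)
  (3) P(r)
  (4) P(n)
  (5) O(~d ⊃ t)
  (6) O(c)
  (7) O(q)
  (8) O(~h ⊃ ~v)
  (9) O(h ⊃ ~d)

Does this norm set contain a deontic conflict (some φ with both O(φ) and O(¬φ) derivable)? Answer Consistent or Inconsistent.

F(~v) at premise 1 means O(v).
Premise 8, O(~h ⊃ ~v), contraposes to O(v ⊃ h); with O(v) we get O(h).
Applying K to premise 9 (O(h ⊃ ~d)) and O(h) yields O(~d).
Applying K to premise 5 (O(~d ⊃ t)) and O(~d) yields O(t).
Premise 2, O(c ⊃ ~t), contraposes to O(t ⊃ ~c); with O(t) we get O(~c).
But premise 6 directly asserts O(c).
We now have both O(~c) and O(c) — c is simultaneously obligatory and forbidden, violating the D-axiom.

Inconsistent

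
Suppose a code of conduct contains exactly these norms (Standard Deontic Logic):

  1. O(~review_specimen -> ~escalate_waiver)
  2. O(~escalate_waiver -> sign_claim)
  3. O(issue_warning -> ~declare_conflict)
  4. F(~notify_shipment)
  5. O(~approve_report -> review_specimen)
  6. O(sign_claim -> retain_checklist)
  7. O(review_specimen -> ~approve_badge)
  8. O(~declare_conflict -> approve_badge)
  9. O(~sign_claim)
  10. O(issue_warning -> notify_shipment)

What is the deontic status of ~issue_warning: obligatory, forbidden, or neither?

Obligatory

Premise 9 states O(~sign_claim) outright.
Premise 2 is O(~escalate_waiver -> sign_claim); contrapositively O(~sign_claim -> escalate_waiver). Since O(~sign_claim) holds, K gives O(escalate_waiver).
Premise 1, O(~review_specimen -> ~escalate_waiver), contraposes to O(escalate_waiver -> review_specimen); with O(escalate_waiver) we get O(review_specimen).
From O(review_specimen) and premise 7, O(review_specimen -> ~approve_badge), we obtain O(~approve_badge).
The contrapositive of premise 8 (O(~declare_conflict -> approve_badge)) is O(~approve_badge -> declare_conflict), and O(~approve_badge) is already established, so O(declare_conflict).
Premise 3, O(issue_warning -> ~declare_conflict), contraposes to O(declare_conflict -> ~issue_warning); with O(declare_conflict) we get O(~issue_warning).
Premises 4, 5, 6, 10 do not contribute to this derivation.
Hence ~issue_warning is obligatory.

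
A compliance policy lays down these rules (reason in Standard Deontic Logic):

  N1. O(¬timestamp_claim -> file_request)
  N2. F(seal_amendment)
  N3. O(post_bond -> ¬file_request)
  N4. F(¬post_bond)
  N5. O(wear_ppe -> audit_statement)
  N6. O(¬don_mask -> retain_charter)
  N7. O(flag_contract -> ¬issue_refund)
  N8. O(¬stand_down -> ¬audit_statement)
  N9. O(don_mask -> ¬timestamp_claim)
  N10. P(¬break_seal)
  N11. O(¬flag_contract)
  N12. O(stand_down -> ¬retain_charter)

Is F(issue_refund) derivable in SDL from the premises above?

Premise 7 is O(flag_contract -> ¬issue_refund), but O(flag_contract) is not derivable from the premises, so it does not yield O(¬issue_refund).
No other premise forces O(¬issue_refund). An ideal world satisfying every premise can still have issue_refund true, so F(issue_refund) is not derivable.

No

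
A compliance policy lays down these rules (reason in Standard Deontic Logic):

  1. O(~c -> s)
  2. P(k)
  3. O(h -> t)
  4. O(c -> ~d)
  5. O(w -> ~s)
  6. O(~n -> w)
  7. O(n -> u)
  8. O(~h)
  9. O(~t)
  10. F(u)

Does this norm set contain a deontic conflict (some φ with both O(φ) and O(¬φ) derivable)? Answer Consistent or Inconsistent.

Premise 3 is O(h -> t), but O(h) is not derivable from the premises, so it does not yield O(t).
So O(t) is not derivable, and the apparent clash with O(~t) does not arise.
A world satisfying every obligation exists (e.g. c=true, d=false, h=false, k=false, n=false, s=false, t=false, u=false, w=true); no atom is both obligatory and forbidden, so the set is consistent.

Consistent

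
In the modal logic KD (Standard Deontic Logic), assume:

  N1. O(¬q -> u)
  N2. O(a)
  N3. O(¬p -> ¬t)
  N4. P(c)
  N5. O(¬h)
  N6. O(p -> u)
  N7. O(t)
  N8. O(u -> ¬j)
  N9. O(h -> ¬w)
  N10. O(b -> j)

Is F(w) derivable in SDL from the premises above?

No

Premise 9 is O(h -> ¬w), but O(h) is not derivable from the premises, so it does not yield O(¬w).
No other premise forces O(¬w). An ideal world satisfying every premise can still have w true, so F(w) is not derivable.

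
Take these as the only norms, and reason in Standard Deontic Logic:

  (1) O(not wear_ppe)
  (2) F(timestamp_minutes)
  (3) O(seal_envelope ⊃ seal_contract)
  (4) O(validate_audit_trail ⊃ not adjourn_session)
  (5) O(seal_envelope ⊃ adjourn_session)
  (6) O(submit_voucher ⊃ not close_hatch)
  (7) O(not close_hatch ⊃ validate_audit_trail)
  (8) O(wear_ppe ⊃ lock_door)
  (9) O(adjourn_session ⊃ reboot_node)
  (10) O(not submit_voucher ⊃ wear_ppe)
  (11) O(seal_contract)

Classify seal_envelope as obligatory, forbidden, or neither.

From premise 1 we have O(not wear_ppe).
The contrapositive of premise 10 (O(not submit_voucher ⊃ wear_ppe)) is O(not wear_ppe ⊃ submit_voucher), and O(not wear_ppe) is already established, so O(submit_voucher).
Applying K to premise 6 (O(submit_voucher ⊃ not close_hatch)) and O(submit_voucher) yields O(not close_hatch).
Premise 7 is O(not close_hatch ⊃ validate_audit_trail); since O(not close_hatch), deontic closure gives O(validate_audit_trail).
From O(validate_audit_trail) and premise 4, O(validate_audit_trail ⊃ not adjourn_session), we obtain O(not adjourn_session).
The contrapositive of premise 5 (O(seal_envelope ⊃ adjourn_session)) is O(not adjourn_session ⊃ not seal_envelope), and O(not adjourn_session) is already established, so O(not seal_envelope).
Premises 2, 3, 8, 9, 11 do not contribute to this derivation.
Thus O(not seal_envelope), which is F(seal_envelope): seal_envelope is forbidden.

Forbidden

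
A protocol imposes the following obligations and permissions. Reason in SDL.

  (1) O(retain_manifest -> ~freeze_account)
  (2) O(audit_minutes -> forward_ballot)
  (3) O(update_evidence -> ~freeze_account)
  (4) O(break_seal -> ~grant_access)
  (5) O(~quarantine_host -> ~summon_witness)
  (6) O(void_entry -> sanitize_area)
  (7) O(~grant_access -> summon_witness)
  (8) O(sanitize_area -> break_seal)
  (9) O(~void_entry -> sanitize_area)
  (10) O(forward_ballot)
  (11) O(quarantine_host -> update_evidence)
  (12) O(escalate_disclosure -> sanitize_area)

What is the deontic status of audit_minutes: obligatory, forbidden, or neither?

Premise 2 is O(audit_minutes -> forward_ballot); even if O(forward_ballot) held, inferring O(audit_minutes) would be affirming the consequent — invalid.
No premise or chain of K-axiom applications forces O(audit_minutes), and none forces O(~audit_minutes). So audit_minutes is neither obligatory nor forbidden under these norms.

Neither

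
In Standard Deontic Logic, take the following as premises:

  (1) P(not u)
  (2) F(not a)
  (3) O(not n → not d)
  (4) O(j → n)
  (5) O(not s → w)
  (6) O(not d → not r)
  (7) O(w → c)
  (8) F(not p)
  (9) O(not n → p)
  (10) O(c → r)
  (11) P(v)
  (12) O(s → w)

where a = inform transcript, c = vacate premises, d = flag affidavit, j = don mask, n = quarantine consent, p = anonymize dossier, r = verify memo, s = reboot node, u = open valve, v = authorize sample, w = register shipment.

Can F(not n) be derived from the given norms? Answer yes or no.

Yes

Premises 5 and 12 cover both cases: O(not s → w) and O(s → w). Since not s ∨ s is a tautology, O(w) follows.
With premise 7, O(w → c), the K-axiom yields O(c).
With premise 10, O(c → r), the K-axiom yields O(r).
Premise 6, O(not d → not r), contraposes to O(r → d); with O(r) we get O(d).
Premise 3, O(not n → not d), contraposes to O(d → n); with O(d) we get O(n).
Premises 1, 2, 4, 8, 9, 11 do not contribute to this derivation.
So O(n) holds, i.e. F(not n). The claim follows.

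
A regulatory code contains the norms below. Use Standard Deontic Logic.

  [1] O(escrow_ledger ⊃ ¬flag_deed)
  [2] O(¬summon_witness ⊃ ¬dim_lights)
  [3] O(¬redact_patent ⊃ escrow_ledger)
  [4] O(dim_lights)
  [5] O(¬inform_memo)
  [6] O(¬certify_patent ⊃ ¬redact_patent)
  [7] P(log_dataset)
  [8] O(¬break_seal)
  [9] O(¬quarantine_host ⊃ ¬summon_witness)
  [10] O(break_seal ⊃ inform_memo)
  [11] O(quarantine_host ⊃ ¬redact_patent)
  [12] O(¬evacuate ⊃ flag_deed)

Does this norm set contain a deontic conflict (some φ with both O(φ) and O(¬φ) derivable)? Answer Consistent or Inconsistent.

Premise 10 is O(break_seal ⊃ inform_memo), but O(break_seal) is not derivable from the premises, so it does not yield O(inform_memo).
So O(inform_memo) is not derivable, and the apparent clash with O(¬inform_memo) does not arise.
A world satisfying every obligation exists (e.g. break_seal=false, certify_patent=false, dim_lights=true, escrow_ledger=true, evacuate=true, flag_deed=false, inform_memo=false, log_dataset=false, quarantine_host=true, redact_patent=false, summon_witness=true); no atom is both obligatory and forbidden, so the set is consistent.

Consistent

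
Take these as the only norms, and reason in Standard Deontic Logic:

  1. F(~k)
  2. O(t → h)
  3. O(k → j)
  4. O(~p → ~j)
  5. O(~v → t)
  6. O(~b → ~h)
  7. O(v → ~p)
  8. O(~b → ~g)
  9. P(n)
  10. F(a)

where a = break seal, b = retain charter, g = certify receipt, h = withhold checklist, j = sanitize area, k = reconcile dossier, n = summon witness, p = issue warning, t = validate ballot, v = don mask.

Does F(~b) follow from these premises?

Yes

Premise 1 is F(~k), i.e. O(k).
Premise 3 is O(k → j); since O(k), deontic closure gives O(j).
The contrapositive of premise 4 (O(~p → ~j)) is O(j → p), and O(j) is already established, so O(p).
Premise 7, O(v → ~p), contraposes to O(p → ~v); with O(p) we get O(~v).
Premise 5 is O(~v → t); since O(~v), deontic closure gives O(t).
From O(t) and premise 2, O(t → h), we obtain O(h).
The contrapositive of premise 6 (O(~b → ~h)) is O(h → b), and O(h) is already established, so O(b).
Premises 8, 9, 10 do not contribute to this derivation.
So O(b) holds, i.e. F(~b). The claim follows.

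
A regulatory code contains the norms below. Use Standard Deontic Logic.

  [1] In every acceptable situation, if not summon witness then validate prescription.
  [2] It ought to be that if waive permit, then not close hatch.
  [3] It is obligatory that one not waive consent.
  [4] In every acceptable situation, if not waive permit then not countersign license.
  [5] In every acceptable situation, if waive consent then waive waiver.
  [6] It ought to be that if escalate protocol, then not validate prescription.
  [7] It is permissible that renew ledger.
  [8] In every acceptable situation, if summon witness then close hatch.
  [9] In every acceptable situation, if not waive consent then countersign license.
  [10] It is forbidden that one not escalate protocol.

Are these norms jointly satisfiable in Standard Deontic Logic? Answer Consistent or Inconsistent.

Inconsistent

Premise 3 states O(¬waive_consent) outright.
Applying K to premise 9 (O(¬waive_consent → countersign_license)) and O(¬waive_consent) yields O(countersign_license).
Premise 4, O(¬waive_permit → ¬countersign_license), contraposes to O(countersign_license → waive_permit); with O(countersign_license) we get O(waive_permit).
With premise 2, O(waive_permit → ¬close_hatch), the K-axiom yields O(¬close_hatch).
Premise 8 is O(summon_witness → close_hatch); contrapositively O(¬close_hatch → ¬summon_witness). Since O(¬close_hatch) holds, K gives O(¬summon_witness).
From O(¬summon_witness) and premise 1, O(¬summon_witness → validate_prescription), we obtain O(validate_prescription).
Premise 6 is O(escalate_protocol → ¬validate_prescription); contrapositively O(validate_prescription → ¬escalate_protocol). Since O(validate_prescription) holds, K gives O(¬escalate_protocol).
But premise 10, F(¬escalate_protocol), means O(escalate_protocol).
We now have both O(¬escalate_protocol) and O(escalate_protocol) — escalate_protocol is simultaneously obligatory and forbidden, violating the D-axiom.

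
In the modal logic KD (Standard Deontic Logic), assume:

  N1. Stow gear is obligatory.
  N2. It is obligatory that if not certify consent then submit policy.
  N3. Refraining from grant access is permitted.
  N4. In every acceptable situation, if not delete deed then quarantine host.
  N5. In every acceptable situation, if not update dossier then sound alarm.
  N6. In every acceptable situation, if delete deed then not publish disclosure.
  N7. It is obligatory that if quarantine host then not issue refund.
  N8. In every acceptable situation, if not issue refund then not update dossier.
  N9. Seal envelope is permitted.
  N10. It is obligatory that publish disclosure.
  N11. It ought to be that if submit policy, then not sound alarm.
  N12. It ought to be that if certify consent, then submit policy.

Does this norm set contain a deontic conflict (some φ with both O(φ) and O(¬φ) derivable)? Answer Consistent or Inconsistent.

Inconsistent

Premises 2 and 12 cover both cases: O(¬certify_consent → submit_policy) and O(certify_consent → submit_policy). Since ¬certify_consent ∨ certify_consent is a tautology, O(submit_policy) follows.
Premise 11 is O(submit_policy → ¬sound_alarm); since O(submit_policy), deontic closure gives O(¬sound_alarm).
Premise 5 is O(¬update_dossier → sound_alarm); contrapositively O(¬sound_alarm → update_dossier). Since O(¬sound_alarm) holds, K gives O(update_dossier).
The contrapositive of premise 8 (O(¬issue_refund → ¬update_dossier)) is O(update_dossier → issue_refund), and O(update_dossier) is already established, so O(issue_refund).
Premise 7 is O(quarantine_host → ¬issue_refund); contrapositively O(issue_refund → ¬quarantine_host). Since O(issue_refund) holds, K gives O(¬quarantine_host).
Premise 4 is O(¬delete_deed → quarantine_host); contrapositively O(¬quarantine_host → delete_deed). Since O(¬quarantine_host) holds, K gives O(delete_deed).
Premise 6 is O(delete_deed → ¬publish_disclosure); since O(delete_deed), deontic closure gives O(¬publish_disclosure).
But premise 10 directly asserts O(publish_disclosure).
We now have both O(¬publish_disclosure) and O(publish_disclosure) — publish_disclosure is simultaneously obligatory and forbidden, violating the D-axiom.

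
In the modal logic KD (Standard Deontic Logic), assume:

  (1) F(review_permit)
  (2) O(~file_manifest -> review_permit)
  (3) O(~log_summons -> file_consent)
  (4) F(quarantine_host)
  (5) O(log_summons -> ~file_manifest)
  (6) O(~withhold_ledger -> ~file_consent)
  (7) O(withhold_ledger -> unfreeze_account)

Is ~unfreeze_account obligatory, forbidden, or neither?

Premise 1, F(review_permit), is equivalent to O(~review_permit).
Premise 2, O(~file_manifest -> review_permit), contraposes to O(~review_permit -> file_manifest); with O(~review_permit) we get O(file_manifest).
Premise 5, O(log_summons -> ~file_manifest), contraposes to O(file_manifest -> ~log_summons); with O(file_manifest) we get O(~log_summons).
With premise 3, O(~log_summons -> file_consent), the K-axiom yields O(file_consent).
The contrapositive of premise 6 (O(~withhold_ledger -> ~file_consent)) is O(file_consent -> withhold_ledger), and O(file_consent) is already established, so O(withhold_ledger).
Premise 7 is O(withhold_ledger -> unfreeze_account); since O(withhold_ledger), deontic closure gives O(unfreeze_account).
Premise 4 does not contribute to this derivation.
Thus O(unfreeze_account), which is F(~unfreeze_account): ~unfreeze_account is forbidden.

Forbidden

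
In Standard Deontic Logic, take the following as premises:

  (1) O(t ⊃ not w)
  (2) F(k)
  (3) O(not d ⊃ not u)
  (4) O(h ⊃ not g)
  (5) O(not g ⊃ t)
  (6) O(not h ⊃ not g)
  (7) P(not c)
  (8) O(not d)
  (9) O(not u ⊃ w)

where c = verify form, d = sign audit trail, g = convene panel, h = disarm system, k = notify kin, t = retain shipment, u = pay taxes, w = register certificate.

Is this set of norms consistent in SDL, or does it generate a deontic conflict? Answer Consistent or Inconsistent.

Premises 4 and 6 cover both cases: O(h ⊃ not g) and O(not h ⊃ not g). Since h ∨ not h is a tautology, O(not g) follows.
With premise 5, O(not g ⊃ t), the K-axiom yields O(t).
From O(t) and premise 1, O(t ⊃ not w), we obtain O(not w).
The contrapositive of premise 9 (O(not u ⊃ w)) is O(not w ⊃ u), and O(not w) is already established, so O(u).
The contrapositive of premise 3 (O(not d ⊃ not u)) is O(u ⊃ d), and O(u) is already established, so O(d).
But premise 8 directly asserts O(not d).
We now have both O(d) and O(not d) — d is simultaneously obligatory and forbidden, violating the D-axiom.

Inconsistent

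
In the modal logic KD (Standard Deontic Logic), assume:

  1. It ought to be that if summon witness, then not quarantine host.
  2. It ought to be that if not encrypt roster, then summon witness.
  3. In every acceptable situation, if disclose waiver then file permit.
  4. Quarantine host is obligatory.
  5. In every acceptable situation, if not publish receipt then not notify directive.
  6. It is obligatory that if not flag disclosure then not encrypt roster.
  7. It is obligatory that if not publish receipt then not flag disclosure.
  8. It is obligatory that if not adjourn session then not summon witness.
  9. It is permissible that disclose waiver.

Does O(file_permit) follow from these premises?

No

Premise 3 is O(disclose_waiver → file_permit), but O(disclose_waiver) is not derivable from the premises (the permission P(disclose_waiver) asserts only ¬O(¬disclose_waiver), not O(disclose_waiver)), so it does not yield O(file_permit).
No other premise forces O(file_permit). An ideal world satisfying every premise can still have file_permit false, so O(file_permit) is not derivable.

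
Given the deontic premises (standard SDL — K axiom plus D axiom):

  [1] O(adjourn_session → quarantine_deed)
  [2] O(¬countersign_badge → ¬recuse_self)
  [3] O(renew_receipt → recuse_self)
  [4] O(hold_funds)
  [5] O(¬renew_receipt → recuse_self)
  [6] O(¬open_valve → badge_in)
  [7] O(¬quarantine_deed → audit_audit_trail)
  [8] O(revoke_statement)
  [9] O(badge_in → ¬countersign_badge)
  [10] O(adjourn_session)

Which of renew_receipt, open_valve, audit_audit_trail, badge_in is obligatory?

open_valve

Premises 3 and 5 cover both cases: O(renew_receipt → recuse_self) and O(¬renew_receipt → recuse_self). Since renew_receipt ∨ ¬renew_receipt is a tautology, O(recuse_self) follows.
Premise 2 is O(¬countersign_badge → ¬recuse_self); contrapositively O(recuse_self → countersign_badge). Since O(recuse_self) holds, K gives O(countersign_badge).
Premise 9, O(badge_in → ¬countersign_badge), contraposes to O(countersign_badge → ¬badge_in); with O(countersign_badge) we get O(¬badge_in).
Premise 6, O(¬open_valve → badge_in), contraposes to O(¬badge_in → open_valve); with O(¬badge_in) we get O(open_valve).
So O(open_valve) holds — open_valve is obligatory. None of the other listed options is made obligatory by any chain of premises.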